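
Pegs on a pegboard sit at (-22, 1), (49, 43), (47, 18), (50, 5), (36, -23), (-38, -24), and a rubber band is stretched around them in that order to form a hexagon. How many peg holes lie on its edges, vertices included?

Along each edge there are gcd(|Δx|,|Δy|)+1 lattice points, so counting each shared vertex once the boundary has gcd(71,42) + gcd(2,25) + gcd(3,13) + gcd(14,28) + gcd(74,1) + gcd(16,25) = 1+1+1+14+1+1 = 19.

19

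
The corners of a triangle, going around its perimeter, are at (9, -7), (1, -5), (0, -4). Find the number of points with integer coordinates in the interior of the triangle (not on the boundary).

1

The shoelace formula gives twice the area as |[9·(-5) − 1·(-7)] + [1·(-4) − 0·(-5)] + [0·(-7) − 9·(-4)]| = 6, so the area is 3.
The number of boundary lattice points is Σ gcd(|Δx|,|Δy|) = gcd(8,2) + gcd(1,1) + gcd(9,3) = 2+1+3 = 6.
By Pick's theorem A = I + B/2 − 1, so I = 3 − 6/2 + 1 = 1.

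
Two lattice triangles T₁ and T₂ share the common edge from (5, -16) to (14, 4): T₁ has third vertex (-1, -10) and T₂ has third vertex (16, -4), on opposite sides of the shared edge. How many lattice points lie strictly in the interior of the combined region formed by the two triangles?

The union is the simple quadrilateral with vertices (5, -16), (-1, -10), (14, 4), (16, -4) in order.
The shoelace formula gives twice the area as |(5·(-10) − (-1)·(-16)) + ((-1)·4 − 14·(-10)) + (14·(-4) − 16·4) + (16·(-16) − 5·(-4))| = 286, so the area is 143.
Along each edge there are gcd(|Δx|,|Δy|)+1 lattice points, so counting each shared vertex once the boundary has gcd(6,6) + gcd(15,14) + gcd(2,8) + gcd(11,12) = 6+1+2+1 = 10.
By Pick's theorem I = A − B/2 + 1 = 143 − 10/2 + 1 = 139.

139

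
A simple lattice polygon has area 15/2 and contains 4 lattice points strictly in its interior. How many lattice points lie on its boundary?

9

Pick's theorem gives A = I + B/2 − 1, so B = 2(A − I + 1) = 2(15/2 − 4 + 1) = 9.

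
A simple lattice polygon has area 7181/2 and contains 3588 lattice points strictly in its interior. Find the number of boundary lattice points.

Pick's theorem gives A = I + B/2 − 1, so B = 2(A − I + 1) = 2(7181/2 − 3588 + 1) = 7.

7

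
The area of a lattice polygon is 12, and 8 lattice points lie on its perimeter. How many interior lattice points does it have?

From Pick's theorem, I = A − B/2 + 1 = 12 − 8/2 + 1 = 9.

9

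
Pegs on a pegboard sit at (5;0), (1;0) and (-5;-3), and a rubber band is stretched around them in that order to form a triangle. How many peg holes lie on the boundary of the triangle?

8

Summing gcd(|Δx|,|Δy|) over the edges gives the boundary count: gcd(4,0) + gcd(6,3) + gcd(10,3) = 4+3+1 = 8.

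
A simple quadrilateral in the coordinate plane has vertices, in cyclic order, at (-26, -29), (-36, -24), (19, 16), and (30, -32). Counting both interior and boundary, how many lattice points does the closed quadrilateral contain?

Using the shoelace formula, 2A = |[(-26)·(-24) − (-36)·(-29)] + [(-36)·16 − 19·(-24)] + [19·(-32) − 30·16] + [30·(-29) − (-26)·(-32)]| = 3330, so the area is 1665.
Along each edge there are gcd(|Δx|,|Δy|)+1 lattice points, so counting each shared vertex once the boundary has gcd(10,5) + gcd(55,40) + gcd(11,48) + gcd(56,3) = 5+5+1+1 = 12.
Pick's theorem gives I = A − B/2 + 1 = 1665 − 12/2 + 1 = 1660, so the closed region contains I + B = 1660 + 12 = 1672 lattice points.

1672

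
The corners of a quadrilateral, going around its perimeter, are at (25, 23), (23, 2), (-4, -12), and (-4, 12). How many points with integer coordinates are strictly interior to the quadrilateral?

605

By the shoelace formula, twice the signed area is |[25·2 − 23·23] + [23·(-12) − (-4)·2] + [(-4)·12 − (-4)·(-12)] + [(-4)·23 − 25·12]| = 1235, so the area is 617.5.
Along each edge there are gcd(|Δx|,|Δy|)+1 lattice points, so counting each shared vertex once the boundary has gcd(2,21) + gcd(27,14) + gcd(0,24) + gcd(29,11) = 1+1+24+1 = 27.
Pick's theorem gives I = A − B/2 + 1 = 617.5 − 27/2 + 1 = 605.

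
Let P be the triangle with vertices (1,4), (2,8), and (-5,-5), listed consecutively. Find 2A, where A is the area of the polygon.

15

The shoelace formula gives twice the area as |[1·8 − 2·4] + [2·(-5) − (-5)·8] + [(-5)·4 − 1·(-5)]| = 15, so the area is 15/2.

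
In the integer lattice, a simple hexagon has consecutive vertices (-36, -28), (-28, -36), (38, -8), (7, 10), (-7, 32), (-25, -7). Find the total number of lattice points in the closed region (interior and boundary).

2075

Using the shoelace formula, 2A = |[(-36)·(-36) − (-28)·(-28)] + [(-28)·(-8) − 38·(-36)] + [38·10 − 7·(-8)] + [7·32 − (-7)·10] + [(-7)·(-7) − (-25)·32] + [(-25)·(-28) − (-36)·(-7)]| = 4131, so the area is 2065.5.
The number of boundary lattice points is Σ gcd(|Δx|,|Δy|) = gcd(8,8) + gcd(66,28) + gcd(31,18) + gcd(14,22) + gcd(18,39) + gcd(11,21) = 8+2+1+2+3+1 = 17.
Pick's theorem gives I = A − B/2 + 1 = 2065.5 − 17/2 + 1 = 2058, so the closed region contains I + B = 2058 + 17 = 2075 lattice points.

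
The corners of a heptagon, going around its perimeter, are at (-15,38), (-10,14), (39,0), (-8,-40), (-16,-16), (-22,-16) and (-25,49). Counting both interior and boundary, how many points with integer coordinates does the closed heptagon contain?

2132

The shoelace formula gives twice the area as |((-15)·14 − (-10)·38) + ((-10)·0 − 39·14) + (39·(-40) − (-8)·0) + ((-8)·(-16) − (-16)·(-40)) + ((-16)·(-16) − (-22)·(-16)) + ((-22)·49 − (-25)·(-16)) + ((-25)·38 − (-15)·49)| = 4237, so the area is 2118.5.
Summing gcd(|Δx|,|Δy|) over the edges gives the boundary count: gcd(5,24) + gcd(49,14) + gcd(47,40) + gcd(8,24) + gcd(6,0) + gcd(3,65) + gcd(10,11) = 1+7+1+8+6+1+1 = 25.
Pick's theorem gives I = A − B/2 + 1 = 2118.5 − 25/2 + 1 = 2107, so the closed region contains I + B = 2107 + 25 = 2132 lattice points.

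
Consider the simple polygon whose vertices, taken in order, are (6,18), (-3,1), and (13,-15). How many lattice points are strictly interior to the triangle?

The shoelace formula gives twice the area as |(6·1 − (-3)·18) + ((-3)·(-15) − 13·1) + (13·18 − 6·(-15))| = 416, so the area is 208.
Along each edge there are gcd(|Δx|,|Δy|)+1 lattice points, so counting each shared vertex once the boundary has gcd(9,17) + gcd(16,16) + gcd(7,33) = 1+16+1 = 18.
By Pick's theorem A = I + B/2 − 1, so I = 208 − 18/2 + 1 = 200.

200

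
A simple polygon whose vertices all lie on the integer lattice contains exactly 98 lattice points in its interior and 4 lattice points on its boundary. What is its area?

By Pick's theorem, A = I + B/2 − 1 = 98 + 4/2 − 1 = 99.

99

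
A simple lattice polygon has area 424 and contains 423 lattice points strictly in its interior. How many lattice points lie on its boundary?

Pick's theorem gives A = I + B/2 − 1, so B = 2(A − I + 1) = 2(424 − 423 + 1) = 4.

4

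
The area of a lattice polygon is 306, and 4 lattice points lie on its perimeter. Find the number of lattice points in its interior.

From Pick's theorem, I = A − B/2 + 1 = 306 − 4/2 + 1 = 305.

305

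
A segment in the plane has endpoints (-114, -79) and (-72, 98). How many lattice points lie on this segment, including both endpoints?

4

The number of lattice points on a segment between lattice points is gcd(|Δx|,|Δy|) + 1 = gcd(42,177) + 1 = 3 + 1 = 4.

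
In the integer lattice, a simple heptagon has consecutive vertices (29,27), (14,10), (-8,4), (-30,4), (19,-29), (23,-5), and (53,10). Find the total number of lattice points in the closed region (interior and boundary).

1593

Using the shoelace formula, 2A = |(29·10 − 14·27) + (14·4 − (-8)·10) + ((-8)·4 − (-30)·4) + ((-30)·(-29) − 19·4) + (19·(-5) − 23·(-29)) + (23·10 − 53·(-5)) + (53·27 − 29·10)| = 3138, so the area is 1569.
Summing gcd(|Δx|,|Δy|) over the edges gives the boundary count: gcd(15,17) + gcd(22,6) + gcd(22,0) + gcd(49,33) + gcd(4,24) + gcd(30,15) + gcd(24,17) = 1+2+22+1+4+15+1 = 46.
Pick's theorem gives I = A − B/2 + 1 = 1569 − 46/2 + 1 = 1547, so the closed region contains I + B = 1547 + 46 = 1593 lattice points.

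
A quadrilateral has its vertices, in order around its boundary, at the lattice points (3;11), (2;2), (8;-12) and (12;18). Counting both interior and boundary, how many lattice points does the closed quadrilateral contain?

159

Using the shoelace formula, 2A = |[3·2 − 2·11] + [2·(-12) − 8·2] + [8·18 − 12·(-12)] + [12·11 − 3·18]| = 310, so the area is 155.
The number of boundary lattice points is Σ gcd(|Δx|,|Δy|) = gcd(1,9) + gcd(6,14) + gcd(4,30) + gcd(9,7) = 1+2+2+1 = 6.
Pick's theorem gives I = A − B/2 + 1 = 155 − 6/2 + 1 = 153, so the closed region contains I + B = 153 + 6 = 159 lattice points.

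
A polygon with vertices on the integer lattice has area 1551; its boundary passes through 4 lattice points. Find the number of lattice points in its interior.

1550

Pick's theorem A = I + B/2 − 1 rearranges to I = A − B/2 + 1 = 1551 − 4/2 + 1 = 1550.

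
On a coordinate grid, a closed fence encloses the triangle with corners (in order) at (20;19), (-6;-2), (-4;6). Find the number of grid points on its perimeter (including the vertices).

4

Along each edge there are gcd(|Δx|,|Δy|)+1 lattice points, so counting each shared vertex once the boundary has gcd(26,21) + gcd(2,8) + gcd(24,13) = 1+2+1 = 4.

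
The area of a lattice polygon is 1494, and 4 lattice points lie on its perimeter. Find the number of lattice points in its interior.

From Pick's theorem, I = A − B/2 + 1 = 1494 − 4/2 + 1 = 1493.

1493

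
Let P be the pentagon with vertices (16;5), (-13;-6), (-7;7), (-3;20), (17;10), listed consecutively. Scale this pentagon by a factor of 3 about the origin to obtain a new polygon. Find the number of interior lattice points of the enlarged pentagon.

By the shoelace formula, twice the signed area is |[16·(-6) − (-13)·5] + [(-13)·7 − (-7)·(-6)] + [(-7)·20 − (-3)·7] + [(-3)·10 − 17·20] + [17·5 − 16·10]| = 728, so the area is 364.
The number of boundary lattice points is Σ gcd(|Δx|,|Δy|) = gcd(29,11) + gcd(6,13) + gcd(4,13) + gcd(20,10) + gcd(1,5) = 1+1+1+10+1 = 14.
Scaling by 3 multiplies the area by 3² = 9 (so the new area is 3276) and multiplies the boundary lattice-point count by 3, giving 42.
By Pick's theorem, the interior count of the dilated polygon is 3276 − 42/2 + 1 = 3256.

3256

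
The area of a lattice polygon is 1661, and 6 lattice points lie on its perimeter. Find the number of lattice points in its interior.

1659

From Pick's theorem, I = A − B/2 + 1 = 1661 − 6/2 + 1 = 1659.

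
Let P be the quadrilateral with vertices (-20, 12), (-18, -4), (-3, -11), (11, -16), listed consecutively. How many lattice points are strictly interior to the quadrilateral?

230

Using the shoelace formula, 2A = |((-20)·(-4) − (-18)·12) + ((-18)·(-11) − (-3)·(-4)) + ((-3)·(-16) − 11·(-11)) + (11·12 − (-20)·(-16))| = 463, so the area is 463/2.
The number of boundary lattice points is Σ gcd(|Δx|,|Δy|) = gcd(2,16) + gcd(15,7) + gcd(14,5) + gcd(31,28) = 2+1+1+1 = 5.
By Pick's theorem A = I + B/2 − 1, so I = 463/2 − 5/2 + 1 = 230.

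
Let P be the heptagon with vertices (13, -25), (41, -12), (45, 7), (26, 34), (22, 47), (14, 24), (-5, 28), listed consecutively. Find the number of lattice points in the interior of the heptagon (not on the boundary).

By the shoelace formula, twice the signed area is |(13·(-12) − 41·(-25)) + (41·7 − 45·(-12)) + (45·34 − 26·7) + (26·47 − 22·34) + (22·24 − 14·47) + (14·28 − (-5)·24) + ((-5)·(-25) − 13·28)| = 3661, so the area is 1830.5.
Summing gcd(|Δx|,|Δy|) over the edges gives the boundary count: gcd(28,13) + gcd(4,19) + gcd(19,27) + gcd(4,13) + gcd(8,23) + gcd(19,4) + gcd(18,53) = 1+1+1+1+1+1+1 = 7.
By Pick's theorem A = I + B/2 − 1, so I = 1830.5 − 7/2 + 1 = 1828.

1828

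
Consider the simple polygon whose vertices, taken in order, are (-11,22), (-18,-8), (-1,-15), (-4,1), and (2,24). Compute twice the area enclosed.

895

The shoelace formula gives twice the area as |[(-11)·(-8) − (-18)·22] + [(-18)·(-15) − (-1)·(-8)] + [(-1)·1 − (-4)·(-15)] + [(-4)·24 − 2·1] + [2·22 − (-11)·24]| = 895, so the area is 895/2.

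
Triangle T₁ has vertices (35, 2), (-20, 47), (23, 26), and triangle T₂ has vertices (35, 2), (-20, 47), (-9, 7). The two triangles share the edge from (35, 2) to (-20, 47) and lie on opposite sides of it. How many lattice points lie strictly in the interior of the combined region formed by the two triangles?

The union is the simple quadrilateral with vertices (35, 2), (23, 26), (-20, 47), (-9, 7) in order.
The shoelace formula gives twice the area as |(35·26 − 23·2) + (23·47 − (-20)·26) + ((-20)·7 − (-9)·47) + ((-9)·2 − 35·7)| = 2485, so the area is 2485/2.
The number of boundary lattice points is Σ gcd(|Δx|,|Δy|) = gcd(12,24) + gcd(43,21) + gcd(11,40) + gcd(44,5) = 12+1+1+1 = 15.
By Pick's theorem I = A − B/2 + 1 = 2485/2 − 15/2 + 1 = 1236.

1236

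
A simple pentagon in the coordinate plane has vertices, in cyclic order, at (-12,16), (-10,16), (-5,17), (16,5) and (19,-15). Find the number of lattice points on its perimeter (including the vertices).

The number of boundary lattice points is Σ gcd(|Δx|,|Δy|) = gcd(2,0) + gcd(5,1) + gcd(21,12) + gcd(3,20) + gcd(31,31) = 2+1+3+1+31 = 38.

38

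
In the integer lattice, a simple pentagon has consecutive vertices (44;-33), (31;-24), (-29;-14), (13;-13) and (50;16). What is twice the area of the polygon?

By the shoelace formula, twice the signed area is |(44·(-24) − 31·(-33)) + (31·(-14) − (-29)·(-24)) + ((-29)·(-13) − 13·(-14)) + (13·16 − 50·(-13)) + (50·(-33) − 44·16)| = 2100, so the area is 1050.

2100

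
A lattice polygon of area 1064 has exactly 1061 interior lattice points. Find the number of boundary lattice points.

Pick's theorem gives A = I + B/2 − 1, so B = 2(A − I + 1) = 2(1064 − 1061 + 1) = 8.

8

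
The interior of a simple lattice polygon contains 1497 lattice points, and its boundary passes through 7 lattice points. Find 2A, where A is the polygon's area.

Pick's theorem states A = I + B/2 − 1, so A = 1497 + 7/2 − 1 = 2999/2.
Hence 2A = 2999.

2999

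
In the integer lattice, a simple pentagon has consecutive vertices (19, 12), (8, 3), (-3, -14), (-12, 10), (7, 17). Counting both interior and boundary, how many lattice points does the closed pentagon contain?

431

By the shoelace formula, twice the signed area is |(19·3 − 8·12) + (8·(-14) − (-3)·3) + ((-3)·10 − (-12)·(-14)) + ((-12)·17 − 7·10) + (7·12 − 19·17)| = 853, so the area is 426.5.
The number of boundary lattice points is Σ gcd(|Δx|,|Δy|) = gcd(11,9) + gcd(11,17) + gcd(9,24) + gcd(19,7) + gcd(12,5) = 1+1+3+1+1 = 7.
Pick's theorem gives I = A − B/2 + 1 = 426.5 − 7/2 + 1 = 424, so the closed region contains I + B = 424 + 7 = 431 lattice points.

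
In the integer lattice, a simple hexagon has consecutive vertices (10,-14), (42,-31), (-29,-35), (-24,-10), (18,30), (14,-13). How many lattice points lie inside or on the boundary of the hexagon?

By the shoelace formula, twice the signed area is |[10·(-31) − 42·(-14)] + [42·(-35) − (-29)·(-31)] + [(-29)·(-10) − (-24)·(-35)] + [(-24)·30 − 18·(-10)] + [18·(-13) − 14·30] + [14·(-14) − 10·(-13)]| = 3901, so the area is 3901/2.
Along each edge there are gcd(|Δx|,|Δy|)+1 lattice points, so counting each shared vertex once the boundary has gcd(32,17) + gcd(71,4) + gcd(5,25) + gcd(42,40) + gcd(4,43) + gcd(4,1) = 1+1+5+2+1+1 = 11.
Pick's theorem gives I = A − B/2 + 1 = 3901/2 − 11/2 + 1 = 1946, so the closed region contains I + B = 1946 + 11 = 1957 lattice points.

1957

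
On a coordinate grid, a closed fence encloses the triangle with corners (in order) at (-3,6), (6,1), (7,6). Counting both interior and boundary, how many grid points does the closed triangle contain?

32

Using the shoelace formula, 2A = |((-3)·1 − 6·6) + (6·6 − 7·1) + (7·6 − (-3)·6)| = 50, so the area is 25.
Summing gcd(|Δx|,|Δy|) over the edges gives the boundary count: gcd(9,5) + gcd(1,5) + gcd(10,0) = 1+1+10 = 12.
Pick's theorem gives I = A − B/2 + 1 = 25 − 12/2 + 1 = 20, so the closed region contains I + B = 20 + 12 = 32 lattice points.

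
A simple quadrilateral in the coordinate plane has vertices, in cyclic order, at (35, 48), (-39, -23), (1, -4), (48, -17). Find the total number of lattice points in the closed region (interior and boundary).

By the shoelace formula, twice the signed area is |[35·(-23) − (-39)·48] + [(-39)·(-4) − 1·(-23)] + [1·(-17) − 48·(-4)] + [48·48 − 35·(-17)]| = 4320, so the area is 2160.
Along each edge there are gcd(|Δx|,|Δy|)+1 lattice points, so counting each shared vertex once the boundary has gcd(74,71) + gcd(40,19) + gcd(47,13) + gcd(13,65) = 1+1+1+13 = 16.
Pick's theorem gives I = A − B/2 + 1 = 2160 − 16/2 + 1 = 2153, so the closed region contains I + B = 2153 + 16 = 2169 lattice points.

2169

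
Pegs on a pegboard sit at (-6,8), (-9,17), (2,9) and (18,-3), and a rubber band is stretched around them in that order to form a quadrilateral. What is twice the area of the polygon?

By the shoelace formula, twice the signed area is |[(-6)·17 − (-9)·8] + [(-9)·9 − 2·17] + [2·(-3) − 18·9] + [18·8 − (-6)·(-3)]| = 187, so the area is 93.5.

187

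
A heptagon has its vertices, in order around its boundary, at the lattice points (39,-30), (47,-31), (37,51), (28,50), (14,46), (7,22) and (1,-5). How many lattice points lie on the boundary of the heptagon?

Along each edge there are gcd(|Δx|,|Δy|)+1 lattice points, so counting each shared vertex once the boundary has gcd(8,1) + gcd(10,82) + gcd(9,1) + gcd(14,4) + gcd(7,24) + gcd(6,27) + gcd(38,25) = 1+2+1+2+1+3+1 = 11.

11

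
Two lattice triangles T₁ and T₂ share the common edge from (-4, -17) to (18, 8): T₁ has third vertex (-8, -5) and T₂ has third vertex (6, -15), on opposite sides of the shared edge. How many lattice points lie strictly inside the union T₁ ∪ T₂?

The union is the simple quadrilateral with vertices (-4, -17), (-8, -5), (18, 8), (6, -15) in order.
The shoelace formula gives twice the area as |[(-4)·(-5) − (-8)·(-17)] + [(-8)·8 − 18·(-5)] + [18·(-15) − 6·8] + [6·(-17) − (-4)·(-15)]| = 570, so the area is 285.
The number of boundary lattice points is Σ gcd(|Δx|,|Δy|) = gcd(4,12) + gcd(26,13) + gcd(12,23) + gcd(10,2) = 4+13+1+2 = 20.
By Pick's theorem I = A − B/2 + 1 = 285 − 20/2 + 1 = 276.

276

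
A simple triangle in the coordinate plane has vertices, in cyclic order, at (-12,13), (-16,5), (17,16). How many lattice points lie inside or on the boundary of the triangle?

119

The shoelace formula gives twice the area as |[(-12)·5 − (-16)·13] + [(-16)·16 − 17·5] + [17·13 − (-12)·16]| = 220, so the area is 110.
Along each edge there are gcd(|Δx|,|Δy|)+1 lattice points, so counting each shared vertex once the boundary has gcd(4,8) + gcd(33,11) + gcd(29,3) = 4+11+1 = 16.
Pick's theorem gives I = A − B/2 + 1 = 110 − 16/2 + 1 = 103, so the closed region contains I + B = 103 + 16 = 119 lattice points.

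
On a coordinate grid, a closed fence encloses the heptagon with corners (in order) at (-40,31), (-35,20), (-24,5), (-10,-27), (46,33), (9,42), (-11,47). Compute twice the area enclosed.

Using the shoelace formula, 2A = |((-40)·20 − (-35)·31) + ((-35)·5 − (-24)·20) + ((-24)·(-27) − (-10)·5) + ((-10)·33 − 46·(-27)) + (46·42 − 9·33) + (9·47 − (-11)·42) + ((-11)·31 − (-40)·47)| = 6259, so the area is 6259/2.

6259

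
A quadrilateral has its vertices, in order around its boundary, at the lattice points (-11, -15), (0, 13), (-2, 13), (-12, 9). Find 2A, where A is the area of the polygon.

By the shoelace formula, twice the signed area is |((-11)·13 − 0·(-15)) + (0·13 − (-2)·13) + ((-2)·9 − (-12)·13) + ((-12)·(-15) − (-11)·9)| = 300, so the area is 150.

300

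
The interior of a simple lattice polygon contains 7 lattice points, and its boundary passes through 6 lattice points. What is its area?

Pick's theorem states A = I + B/2 − 1, so A = 7 + 6/2 − 1 = 9.

9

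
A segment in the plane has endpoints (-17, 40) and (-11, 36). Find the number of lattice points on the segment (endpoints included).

The number of lattice points on a segment between lattice points is gcd(|Δx|,|Δy|) + 1 = gcd(6,4) + 1 = 2 + 1 = 3.

3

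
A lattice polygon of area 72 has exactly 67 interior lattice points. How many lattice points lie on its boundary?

Pick's theorem gives A = I + B/2 − 1, so B = 2(A − I + 1) = 2(72 − 67 + 1) = 12.

12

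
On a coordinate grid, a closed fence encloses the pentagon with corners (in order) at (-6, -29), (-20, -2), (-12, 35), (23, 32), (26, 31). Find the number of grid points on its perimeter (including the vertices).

Along each edge there are gcd(|Δx|,|Δy|)+1 lattice points, so counting each shared vertex once the boundary has gcd(14,27) + gcd(8,37) + gcd(35,3) + gcd(3,1) + gcd(32,60) = 1+1+1+1+4 = 8.

8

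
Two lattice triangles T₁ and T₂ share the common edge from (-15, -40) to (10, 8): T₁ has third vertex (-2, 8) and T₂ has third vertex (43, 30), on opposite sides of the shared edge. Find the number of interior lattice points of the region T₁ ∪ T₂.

793

The union is the simple quadrilateral with vertices (-15, -40), (-2, 8), (10, 8), (43, 30) in order.
Using the shoelace formula, 2A = |((-15)·8 − (-2)·(-40)) + ((-2)·8 − 10·8) + (10·30 − 43·8) + (43·(-40) − (-15)·30)| = 1610, so the area is 805.
Summing gcd(|Δx|,|Δy|) over the edges gives the boundary count: gcd(13,48) + gcd(12,0) + gcd(33,22) + gcd(58,70) = 1+12+11+2 = 26.
By Pick's theorem I = A − B/2 + 1 = 805 − 26/2 + 1 = 793.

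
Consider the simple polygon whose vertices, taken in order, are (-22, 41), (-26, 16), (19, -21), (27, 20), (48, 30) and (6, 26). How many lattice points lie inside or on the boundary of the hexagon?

1824

The shoelace formula gives twice the area as |[(-22)·16 − (-26)·41] + [(-26)·(-21) − 19·16] + [19·20 − 27·(-21)] + [27·30 − 48·20] + [48·26 − 6·30] + [6·41 − (-22)·26]| = 3639, so the area is 3639/2.
Along each edge there are gcd(|Δx|,|Δy|)+1 lattice points, so counting each shared vertex once the boundary has gcd(4,25) + gcd(45,37) + gcd(8,41) + gcd(21,10) + gcd(42,4) + gcd(28,15) = 1+1+1+1+2+1 = 7.
Pick's theorem gives I = A − B/2 + 1 = 3639/2 − 7/2 + 1 = 1817, so the closed region contains I + B = 1817 + 7 = 1824 lattice points.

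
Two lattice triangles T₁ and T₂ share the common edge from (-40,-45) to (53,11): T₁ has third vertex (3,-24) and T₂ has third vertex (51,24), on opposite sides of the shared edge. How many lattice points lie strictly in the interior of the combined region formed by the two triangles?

The union is the simple quadrilateral with vertices (-40,-45), (3,-24), (53,11), (51,24) in order.
By the shoelace formula, twice the signed area is |[(-40)·(-24) − 3·(-45)] + [3·11 − 53·(-24)] + [53·24 − 51·11] + [51·(-45) − (-40)·24]| = 1776, so the area is 888.
Summing gcd(|Δx|,|Δy|) over the edges gives the boundary count: gcd(43,21) + gcd(50,35) + gcd(2,13) + gcd(91,69) = 1+5+1+1 = 8.
By Pick's theorem I = A − B/2 + 1 = 888 − 8/2 + 1 = 885.

885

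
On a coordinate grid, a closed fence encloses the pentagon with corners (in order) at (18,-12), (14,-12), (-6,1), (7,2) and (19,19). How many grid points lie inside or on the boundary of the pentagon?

By the shoelace formula, twice the signed area is |[18·(-12) − 14·(-12)] + [14·1 − (-6)·(-12)] + [(-6)·2 − 7·1] + [7·19 − 19·2] + [19·(-12) − 18·19]| = 600, so the area is 300.
The number of boundary lattice points is Σ gcd(|Δx|,|Δy|) = gcd(4,0) + gcd(20,13) + gcd(13,1) + gcd(12,17) + gcd(1,31) = 4+1+1+1+1 = 8.
Pick's theorem gives I = A − B/2 + 1 = 300 − 8/2 + 1 = 297, so the closed region contains I + B = 297 + 8 = 305 lattice points.

305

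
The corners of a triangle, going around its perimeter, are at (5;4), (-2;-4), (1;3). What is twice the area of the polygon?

By the shoelace formula, twice the signed area is |(5·(-4) − (-2)·4) + ((-2)·3 − 1·(-4)) + (1·4 − 5·3)| = 25, so the area is 25/2.

25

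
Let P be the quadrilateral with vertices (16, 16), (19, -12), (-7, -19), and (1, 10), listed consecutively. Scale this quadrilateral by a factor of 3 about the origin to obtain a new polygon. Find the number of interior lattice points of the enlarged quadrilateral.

Using the shoelace formula, 2A = |(16·(-12) − 19·16) + (19·(-19) − (-7)·(-12)) + ((-7)·10 − 1·(-19)) + (1·16 − 16·10)| = 1136, so the area is 568.
The number of boundary lattice points is Σ gcd(|Δx|,|Δy|) = gcd(3,28) + gcd(26,7) + gcd(8,29) + gcd(15,6) = 1+1+1+3 = 6.
Scaling by 3 multiplies the area by 3² = 9 (so the new area is 5112) and multiplies the boundary lattice-point count by 3, giving 18.
By Pick's theorem, the interior count of the dilated polygon is 5112 − 18/2 + 1 = 5104.

5104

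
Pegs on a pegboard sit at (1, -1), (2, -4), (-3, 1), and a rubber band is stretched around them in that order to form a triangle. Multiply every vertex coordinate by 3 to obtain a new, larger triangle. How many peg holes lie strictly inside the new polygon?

By the shoelace formula, twice the signed area is |(1·(-4) − 2·(-1)) + (2·1 − (-3)·(-4)) + ((-3)·(-1) − 1·1)| = 10, so the area is 5.
The number of boundary lattice points is Σ gcd(|Δx|,|Δy|) = gcd(1,3) + gcd(5,5) + gcd(4,2) = 1+5+2 = 8.
Scaling by 3 multiplies the area by 3² = 9 (so the new area is 45) and multiplies the boundary lattice-point count by 3, giving 24.
By Pick's theorem, the interior count of the dilated polygon is 45 − 24/2 + 1 = 34.

34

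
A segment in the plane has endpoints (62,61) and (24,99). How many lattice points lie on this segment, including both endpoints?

The number of lattice points on a segment between lattice points is gcd(|Δx|,|Δy|) + 1 = gcd(38,38) + 1 = 38 + 1 = 39.

39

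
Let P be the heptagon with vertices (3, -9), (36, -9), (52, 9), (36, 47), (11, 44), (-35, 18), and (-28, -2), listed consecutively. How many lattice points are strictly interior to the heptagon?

By the shoelace formula, twice the signed area is |(3·(-9) − 36·(-9)) + (36·9 − 52·(-9)) + (52·47 − 36·9) + (36·44 − 11·47) + (11·18 − (-35)·44) + ((-35)·(-2) − (-28)·18) + ((-28)·(-9) − 3·(-2))| = 6846, so the area is 3423.
Summing gcd(|Δx|,|Δy|) over the edges gives the boundary count: gcd(33,0) + gcd(16,18) + gcd(16,38) + gcd(25,3) + gcd(46,26) + gcd(7,20) + gcd(31,7) = 33+2+2+1+2+1+1 = 42.
Pick's theorem gives I = A − B/2 + 1 = 3423 − 42/2 + 1 = 3403.

3403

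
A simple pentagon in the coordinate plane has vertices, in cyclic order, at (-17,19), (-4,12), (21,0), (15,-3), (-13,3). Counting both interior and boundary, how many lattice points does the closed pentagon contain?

323

By the shoelace formula, twice the signed area is |((-17)·12 − (-4)·19) + ((-4)·0 − 21·12) + (21·(-3) − 15·0) + (15·3 − (-13)·(-3)) + ((-13)·19 − (-17)·3)| = 633, so the area is 316.5.
Along each edge there are gcd(|Δx|,|Δy|)+1 lattice points, so counting each shared vertex once the boundary has gcd(13,7) + gcd(25,12) + gcd(6,3) + gcd(28,6) + gcd(4,16) = 1+1+3+2+4 = 11.
Pick's theorem gives I = A − B/2 + 1 = 316.5 − 11/2 + 1 = 312, so the closed region contains I + B = 312 + 11 = 323 lattice points.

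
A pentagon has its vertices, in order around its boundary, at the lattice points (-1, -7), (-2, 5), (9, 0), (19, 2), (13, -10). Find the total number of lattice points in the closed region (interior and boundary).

188

Using the shoelace formula, 2A = |((-1)·5 − (-2)·(-7)) + ((-2)·0 − 9·5) + (9·2 − 19·0) + (19·(-10) − 13·2) + (13·(-7) − (-1)·(-10))| = 363, so the area is 181.5.
Summing gcd(|Δx|,|Δy|) over the edges gives the boundary count: gcd(1,12) + gcd(11,5) + gcd(10,2) + gcd(6,12) + gcd(14,3) = 1+1+2+6+1 = 11.
Pick's theorem gives I = A − B/2 + 1 = 181.5 − 11/2 + 1 = 177, so the closed region contains I + B = 177 + 11 = 188 lattice points.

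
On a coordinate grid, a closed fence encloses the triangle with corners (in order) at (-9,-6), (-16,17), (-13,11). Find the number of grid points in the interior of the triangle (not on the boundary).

12

The shoelace formula gives twice the area as |[(-9)·17 − (-16)·(-6)] + [(-16)·11 − (-13)·17] + [(-13)·(-6) − (-9)·11]| = 27, so the area is 13.5.
Summing gcd(|Δx|,|Δy|) over the edges gives the boundary count: gcd(7,23) + gcd(3,6) + gcd(4,17) = 1+3+1 = 5.
Pick's theorem gives I = A − B/2 + 1 = 13.5 − 5/2 + 1 = 12.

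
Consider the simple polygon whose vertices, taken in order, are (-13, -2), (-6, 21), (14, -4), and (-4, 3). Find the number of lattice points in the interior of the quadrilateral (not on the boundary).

The shoelace formula gives twice the area as |[(-13)·21 − (-6)·(-2)] + [(-6)·(-4) − 14·21] + [14·3 − (-4)·(-4)] + [(-4)·(-2) − (-13)·3]| = 482, so the area is 241.
Summing gcd(|Δx|,|Δy|) over the edges gives the boundary count: gcd(7,23) + gcd(20,25) + gcd(18,7) + gcd(9,5) = 1+5+1+1 = 8.
By Pick's theorem A = I + B/2 − 1, so I = 241 − 8/2 + 1 = 238.

238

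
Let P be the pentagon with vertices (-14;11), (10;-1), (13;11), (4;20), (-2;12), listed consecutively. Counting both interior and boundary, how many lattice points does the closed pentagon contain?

By the shoelace formula, twice the signed area is |((-14)·(-1) − 10·11) + (10·11 − 13·(-1)) + (13·20 − 4·11) + (4·12 − (-2)·20) + ((-2)·11 − (-14)·12)| = 477, so the area is 477/2.
The number of boundary lattice points is Σ gcd(|Δx|,|Δy|) = gcd(24,12) + gcd(3,12) + gcd(9,9) + gcd(6,8) + gcd(12,1) = 12+3+9+2+1 = 27.
Pick's theorem gives I = A − B/2 + 1 = 477/2 − 27/2 + 1 = 226, so the closed region contains I + B = 226 + 27 = 253 lattice points.

253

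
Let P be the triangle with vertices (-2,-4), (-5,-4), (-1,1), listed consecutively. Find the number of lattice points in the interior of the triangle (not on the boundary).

Using the shoelace formula, 2A = |[(-2)·(-4) − (-5)·(-4)] + [(-5)·1 − (-1)·(-4)] + [(-1)·(-4) − (-2)·1]| = 15, so the area is 15/2.
Along each edge there are gcd(|Δx|,|Δy|)+1 lattice points, so counting each shared vertex once the boundary has gcd(3,0) + gcd(4,5) + gcd(1,5) = 3+1+1 = 5.
Pick's theorem gives I = A − B/2 + 1 = 15/2 − 5/2 + 1 = 6.

6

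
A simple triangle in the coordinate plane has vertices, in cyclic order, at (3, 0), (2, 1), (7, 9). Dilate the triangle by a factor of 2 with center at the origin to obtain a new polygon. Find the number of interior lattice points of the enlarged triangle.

24

Using the shoelace formula, 2A = |(3·1 − 2·0) + (2·9 − 7·1) + (7·0 − 3·9)| = 13, so the area is 13/2.
Summing gcd(|Δx|,|Δy|) over the edges gives the boundary count: gcd(1,1) + gcd(5,8) + gcd(4,9) = 1+1+1 = 3.
Scaling by 2 multiplies the area by 2² = 4 (so the new area is 26) and multiplies the boundary lattice-point count by 2, giving 6.
By Pick's theorem, the interior count of the dilated polygon is 26 − 6/2 + 1 = 24.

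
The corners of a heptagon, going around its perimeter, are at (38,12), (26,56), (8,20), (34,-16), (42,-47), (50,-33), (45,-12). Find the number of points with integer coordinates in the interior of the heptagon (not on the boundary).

Using the shoelace formula, 2A = |[38·56 − 26·12] + [26·20 − 8·56] + [8·(-16) − 34·20] + [34·(-47) − 42·(-16)] + [42·(-33) − 50·(-47)] + [50·(-12) − 45·(-33)] + [45·12 − 38·(-12)]| = 2999, so the area is 2999/2.
Summing gcd(|Δx|,|Δy|) over the edges gives the boundary count: gcd(12,44) + gcd(18,36) + gcd(26,36) + gcd(8,31) + gcd(8,14) + gcd(5,21) + gcd(7,24) = 4+18+2+1+2+1+1 = 29.
By Pick's theorem A = I + B/2 − 1, so I = 2999/2 − 29/2 + 1 = 1486.

1486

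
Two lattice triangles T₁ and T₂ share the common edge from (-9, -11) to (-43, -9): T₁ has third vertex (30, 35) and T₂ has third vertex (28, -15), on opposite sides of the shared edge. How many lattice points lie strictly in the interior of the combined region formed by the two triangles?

851

The union is the simple quadrilateral with vertices (-9, -11), (30, 35), (-43, -9), (28, -15) in order.
Using the shoelace formula, 2A = |[(-9)·35 − 30·(-11)] + [30·(-9) − (-43)·35] + [(-43)·(-15) − 28·(-9)] + [28·(-11) − (-9)·(-15)]| = 1704, so the area is 852.
The number of boundary lattice points is Σ gcd(|Δx|,|Δy|) = gcd(39,46) + gcd(73,44) + gcd(71,6) + gcd(37,4) = 1+1+1+1 = 4.
By Pick's theorem I = A − B/2 + 1 = 852 − 4/2 + 1 = 851.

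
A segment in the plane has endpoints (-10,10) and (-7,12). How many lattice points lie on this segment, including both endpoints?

2

The number of lattice points on a segment between lattice points is gcd(|Δx|,|Δy|) + 1 = gcd(3,2) + 1 = 1 + 1 = 2.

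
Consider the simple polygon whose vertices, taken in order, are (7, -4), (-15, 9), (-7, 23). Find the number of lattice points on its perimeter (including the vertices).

4

Along each edge there are gcd(|Δx|,|Δy|)+1 lattice points, so counting each shared vertex once the boundary has gcd(22,13) + gcd(8,14) + gcd(14,27) = 1+2+1 = 4.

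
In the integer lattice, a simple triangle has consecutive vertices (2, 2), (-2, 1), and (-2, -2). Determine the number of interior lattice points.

The shoelace formula gives twice the area as |[2·1 − (-2)·2] + [(-2)·(-2) − (-2)·1] + [(-2)·2 − 2·(-2)]| = 12, so the area is 6.
Along each edge there are gcd(|Δx|,|Δy|)+1 lattice points, so counting each shared vertex once the boundary has gcd(4,1) + gcd(0,3) + gcd(4,4) = 1+3+4 = 8.
Pick's theorem gives I = A − B/2 + 1 = 6 − 8/2 + 1 = 3.

3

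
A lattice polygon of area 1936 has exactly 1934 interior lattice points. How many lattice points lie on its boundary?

Pick's theorem gives A = I + B/2 − 1, so B = 2(A − I + 1) = 2(1936 − 1934 + 1) = 6.

6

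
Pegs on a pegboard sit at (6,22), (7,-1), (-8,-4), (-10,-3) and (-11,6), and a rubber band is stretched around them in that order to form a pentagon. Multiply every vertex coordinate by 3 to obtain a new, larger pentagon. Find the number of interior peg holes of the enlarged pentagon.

2614

The shoelace formula gives twice the area as |(6·(-1) − 7·22) + (7·(-4) − (-8)·(-1)) + ((-8)·(-3) − (-10)·(-4)) + ((-10)·6 − (-11)·(-3)) + ((-11)·22 − 6·6)| = 583, so the area is 583/2.
The number of boundary lattice points is Σ gcd(|Δx|,|Δy|) = gcd(1,23) + gcd(15,3) + gcd(2,1) + gcd(1,9) + gcd(17,16) = 1+3+1+1+1 = 7.
Scaling by 3 multiplies the area by 3² = 9 (so the new area is 5247/2) and multiplies the boundary lattice-point count by 3, giving 21.
By Pick's theorem, the interior count of the dilated polygon is 5247/2 − 21/2 + 1 = 2614.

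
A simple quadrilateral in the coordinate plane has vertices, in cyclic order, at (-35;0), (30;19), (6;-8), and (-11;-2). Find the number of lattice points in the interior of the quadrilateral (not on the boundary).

Using the shoelace formula, 2A = |((-35)·19 − 30·0) + (30·(-8) − 6·19) + (6·(-2) − (-11)·(-8)) + ((-11)·0 − (-35)·(-2))| = 1189, so the area is 594.5.
Along each edge there are gcd(|Δx|,|Δy|)+1 lattice points, so counting each shared vertex once the boundary has gcd(65,19) + gcd(24,27) + gcd(17,6) + gcd(24,2) = 1+3+1+2 = 7.
By Pick's theorem A = I + B/2 − 1, so I = 594.5 − 7/2 + 1 = 592.

592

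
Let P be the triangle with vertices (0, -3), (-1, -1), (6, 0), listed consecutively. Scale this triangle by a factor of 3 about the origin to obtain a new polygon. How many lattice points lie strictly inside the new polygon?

The shoelace formula gives twice the area as |(0·(-1) − (-1)·(-3)) + ((-1)·0 − 6·(-1)) + (6·(-3) − 0·0)| = 15, so the area is 7.5.
The number of boundary lattice points is Σ gcd(|Δx|,|Δy|) = gcd(1,2) + gcd(7,1) + gcd(6,3) = 1+1+3 = 5.
Scaling by 3 multiplies the area by 3² = 9 (so the new area is 135/2) and multiplies the boundary lattice-point count by 3, giving 15.
By Pick's theorem, the interior count of the dilated polygon is 135/2 − 15/2 + 1 = 61.

61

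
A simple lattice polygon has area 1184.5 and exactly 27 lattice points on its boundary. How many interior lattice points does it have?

1172

From Pick's theorem, I = A − B/2 + 1 = 1184.5 − 27/2 + 1 = 1172.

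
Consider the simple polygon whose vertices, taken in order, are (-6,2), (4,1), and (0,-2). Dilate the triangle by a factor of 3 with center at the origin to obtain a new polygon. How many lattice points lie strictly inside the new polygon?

The shoelace formula gives twice the area as |((-6)·1 − 4·2) + (4·(-2) − 0·1) + (0·2 − (-6)·(-2))| = 34, so the area is 17.
Summing gcd(|Δx|,|Δy|) over the edges gives the boundary count: gcd(10,1) + gcd(4,3) + gcd(6,4) = 1+1+2 = 4.
Scaling by 3 multiplies the area by 3² = 9 (so the new area is 153) and multiplies the boundary lattice-point count by 3, giving 12.
By Pick's theorem, the interior count of the dilated polygon is 153 − 12/2 + 1 = 148.

148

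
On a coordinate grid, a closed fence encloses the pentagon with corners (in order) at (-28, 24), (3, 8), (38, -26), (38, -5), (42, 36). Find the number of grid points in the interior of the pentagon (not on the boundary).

1845

The shoelace formula gives twice the area as |((-28)·8 − 3·24) + (3·(-26) − 38·8) + (38·(-5) − 38·(-26)) + (38·36 − 42·(-5)) + (42·24 − (-28)·36)| = 3714, so the area is 1857.
The number of boundary lattice points is Σ gcd(|Δx|,|Δy|) = gcd(31,16) + gcd(35,34) + gcd(0,21) + gcd(4,41) + gcd(70,12) = 1+1+21+1+2 = 26.
Pick's theorem gives I = A − B/2 + 1 = 1857 − 26/2 + 1 = 1845.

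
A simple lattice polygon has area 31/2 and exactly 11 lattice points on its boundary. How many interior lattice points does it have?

11

Pick's theorem A = I + B/2 − 1 rearranges to I = A − B/2 + 1 = 31/2 − 11/2 + 1 = 11.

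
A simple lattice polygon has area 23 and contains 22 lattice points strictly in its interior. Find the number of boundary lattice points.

Pick's theorem gives A = I + B/2 − 1, so B = 2(A − I + 1) = 2(23 − 22 + 1) = 4.

4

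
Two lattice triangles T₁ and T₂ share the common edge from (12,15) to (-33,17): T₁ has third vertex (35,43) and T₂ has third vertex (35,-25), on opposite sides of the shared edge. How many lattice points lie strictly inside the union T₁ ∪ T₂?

The union is the simple quadrilateral with vertices (12,15), (35,43), (-33,17), (35,-25) in order.
By the shoelace formula, twice the signed area is |(12·43 − 35·15) + (35·17 − (-33)·43) + ((-33)·(-25) − 35·17) + (35·15 − 12·(-25))| = 3060, so the area is 1530.
The number of boundary lattice points is Σ gcd(|Δx|,|Δy|) = gcd(23,28) + gcd(68,26) + gcd(68,42) + gcd(23,40) = 1+2+2+1 = 6.
By Pick's theorem I = A − B/2 + 1 = 1530 − 6/2 + 1 = 1528.

1528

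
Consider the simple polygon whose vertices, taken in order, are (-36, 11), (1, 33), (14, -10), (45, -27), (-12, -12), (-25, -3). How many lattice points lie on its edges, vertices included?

8

The number of boundary lattice points is Σ gcd(|Δx|,|Δy|) = gcd(37,22) + gcd(13,43) + gcd(31,17) + gcd(57,15) + gcd(13,9) + gcd(11,14) = 1+1+1+3+1+1 = 8.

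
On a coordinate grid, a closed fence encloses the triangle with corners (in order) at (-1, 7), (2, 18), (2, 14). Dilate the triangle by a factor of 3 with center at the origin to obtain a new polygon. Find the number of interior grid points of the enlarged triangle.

Using the shoelace formula, 2A = |((-1)·18 − 2·7) + (2·14 − 2·18) + (2·7 − (-1)·14)| = 12, so the area is 6.
Along each edge there are gcd(|Δx|,|Δy|)+1 lattice points, so counting each shared vertex once the boundary has gcd(3,11) + gcd(0,4) + gcd(3,7) = 1+4+1 = 6.
Scaling by 3 multiplies the area by 3² = 9 (so the new area is 54) and multiplies the boundary lattice-point count by 3, giving 18.
By Pick's theorem, the interior count of the dilated polygon is 54 − 18/2 + 1 = 46.

46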